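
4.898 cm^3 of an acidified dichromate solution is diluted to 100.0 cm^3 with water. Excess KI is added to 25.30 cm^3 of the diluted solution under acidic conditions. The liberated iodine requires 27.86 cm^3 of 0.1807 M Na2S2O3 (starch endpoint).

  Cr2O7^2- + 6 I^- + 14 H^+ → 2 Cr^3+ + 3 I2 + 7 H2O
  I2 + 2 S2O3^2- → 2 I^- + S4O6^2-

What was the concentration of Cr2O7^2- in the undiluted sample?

n(S2O3^2-) = 0.02786 × 0.1807 = 5.034 × 10^-3 mol
n(I2) = n(S2O3^2-)/2 = 2.517 × 10^-3 mol
From the 1:3 ratio, n(Cr2O7^2-) in the aliquot = 1/3 × 2.517 × 10^-3 = 8.391 × 10^-4 mol
[Cr2O7^2-]_dilute = 8.391 × 10^-4 / 0.02530 = 0.03316 mol/L
[Cr2O7^2-]_original = 0.03316 × 100.0/4.898 = 0.6771 mol/L

0.6771 M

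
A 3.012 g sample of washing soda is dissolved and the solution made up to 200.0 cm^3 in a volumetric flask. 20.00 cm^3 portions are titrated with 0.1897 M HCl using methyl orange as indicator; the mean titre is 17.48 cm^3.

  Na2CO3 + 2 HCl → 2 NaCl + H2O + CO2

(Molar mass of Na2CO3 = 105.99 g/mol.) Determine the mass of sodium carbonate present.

1.757 g

n(HCl) per titration = 0.01748 × 0.1897 = 3.316 × 10^-3 mol
From the 1:2 ratio, n(Na2CO3) in each aliquot = 1/2 × 3.316 × 10^-3 = 1.658 × 10^-3 mol
n(Na2CO3) in the whole flask = 1.658 × 10^-3 × 200.0/20.00 = 0.01658 mol
mass of Na2CO3 = 0.01658 × 105.99 = 1.757 g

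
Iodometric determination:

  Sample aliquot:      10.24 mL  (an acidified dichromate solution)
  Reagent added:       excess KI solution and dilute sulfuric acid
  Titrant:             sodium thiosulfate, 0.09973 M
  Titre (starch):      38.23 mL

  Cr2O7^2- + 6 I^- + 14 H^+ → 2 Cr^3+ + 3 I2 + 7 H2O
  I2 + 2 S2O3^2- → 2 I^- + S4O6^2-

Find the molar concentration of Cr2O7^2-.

0.06206 M

n(S2O3^2-) = 0.03823 × 0.09973 = 3.813 × 10^-3 mol
n(I2) = n(S2O3^2-)/2 = 1.906 × 10^-3 mol
From the 1:3 ratio, n(Cr2O7^2-) in the aliquot = 1/3 × 1.906 × 10^-3 = 6.354 × 10^-4 mol
[Cr2O7^2-] = 6.354 × 10^-4 / 0.01024 = 0.06206 mol/L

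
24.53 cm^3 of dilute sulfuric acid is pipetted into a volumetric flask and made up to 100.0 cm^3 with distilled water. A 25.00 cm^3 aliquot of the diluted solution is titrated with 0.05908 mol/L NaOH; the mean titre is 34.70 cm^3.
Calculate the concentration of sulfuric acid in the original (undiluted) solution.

0.1671 mol/L

H2SO4 + 2 NaOH → Na2SO4 + 2 H2O
n(NaOH) = 0.03470 × 0.05908 = 2.050 × 10^-3 mol
From the 1:2 ratio, n(H2SO4) in the aliquot = 1/2 × 2.050 × 10^-3 = 1.025 × 10^-3 mol
[H2SO4]_dilute = 1.025 × 10^-3 / 0.02500 = 0.04100 mol/L
Dilution factor = 100.0 / 24.53 = 4.077
[H2SO4]_stock = 0.04100 × 4.077 = 0.1671 mol/L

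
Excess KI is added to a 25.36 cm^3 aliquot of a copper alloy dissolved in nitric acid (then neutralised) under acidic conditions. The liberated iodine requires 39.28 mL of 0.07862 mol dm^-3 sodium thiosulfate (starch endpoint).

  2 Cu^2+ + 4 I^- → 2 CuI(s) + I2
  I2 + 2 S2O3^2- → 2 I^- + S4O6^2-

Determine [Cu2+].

0.1218 mol/L

n(S2O3^2-) = 0.03928 × 0.07862 = 3.088 × 10^-3 mol
n(I2) = n(S2O3^2-)/2 = 1.544 × 10^-3 mol
From the 2:1 ratio, n(Cu2+) in the aliquot = 2/1 × 1.544 × 10^-3 = 3.088 × 10^-3 mol
[Cu2+] = 3.088 × 10^-3 / 0.02536 = 0.1218 mol/L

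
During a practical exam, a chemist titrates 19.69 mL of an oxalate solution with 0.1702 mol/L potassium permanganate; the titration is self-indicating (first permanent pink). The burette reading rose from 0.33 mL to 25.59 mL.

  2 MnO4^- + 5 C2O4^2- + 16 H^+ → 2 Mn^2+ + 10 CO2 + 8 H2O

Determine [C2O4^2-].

n(KMnO4) = 0.02526 L × 0.1702 mol/L = 4.299 × 10^-3 mol
From the 5:2 mole ratio, n(C2O4^2-) = 5/2 × 4.299 × 10^-3 = 0.01075 mol
[C2O4^2-] = 0.01075 mol / 0.01969 L = 0.5459 mol/L

0.5459 mol/L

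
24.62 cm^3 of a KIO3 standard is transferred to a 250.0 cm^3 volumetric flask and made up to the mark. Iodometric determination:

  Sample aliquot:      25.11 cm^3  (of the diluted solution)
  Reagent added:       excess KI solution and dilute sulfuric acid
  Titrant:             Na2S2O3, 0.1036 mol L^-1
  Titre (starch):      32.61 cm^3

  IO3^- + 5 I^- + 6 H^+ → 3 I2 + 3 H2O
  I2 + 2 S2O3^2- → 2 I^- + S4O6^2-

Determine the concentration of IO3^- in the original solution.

n(S2O3^2-) = 0.03261 × 0.1036 = 3.378 × 10^-3 mol
n(I2) = n(S2O3^2-)/2 = 1.689 × 10^-3 mol
From the 1:3 ratio, n(IO3^-) in the aliquot = 1/3 × 1.689 × 10^-3 = 5.631 × 10^-4 mol
[IO3^-]_dilute = 5.631 × 10^-4 / 0.02511 = 0.02242 mol/L
[IO3^-]_original = 0.02242 × 250.0/24.62 = 0.2277 mol/L

0.2277 mol/L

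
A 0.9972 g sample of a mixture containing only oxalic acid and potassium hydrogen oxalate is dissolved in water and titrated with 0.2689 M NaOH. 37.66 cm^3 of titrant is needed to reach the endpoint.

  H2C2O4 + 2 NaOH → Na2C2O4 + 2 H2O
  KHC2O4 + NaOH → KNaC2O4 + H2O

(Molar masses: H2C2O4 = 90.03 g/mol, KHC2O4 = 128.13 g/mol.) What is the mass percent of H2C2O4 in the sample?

n(NaOH) = 0.03766 × 0.2689 = 0.01013 mol
Let x = n(H2C2O4), y = n(KHC2O4).
Titrant: 2x + 1y = 0.01013;  mass: 90.03x + 128.13y = 0.9972
Solving, x = 1.807 × 10^-3 mol, y = 6.513 × 10^-3 mol
mass of H2C2O4 = 1.807 × 10^-3 × 90.03 = 0.1627 g
% H2C2O4 = 0.1627 / 0.9972 × 100 = 16.31 %

16.31 %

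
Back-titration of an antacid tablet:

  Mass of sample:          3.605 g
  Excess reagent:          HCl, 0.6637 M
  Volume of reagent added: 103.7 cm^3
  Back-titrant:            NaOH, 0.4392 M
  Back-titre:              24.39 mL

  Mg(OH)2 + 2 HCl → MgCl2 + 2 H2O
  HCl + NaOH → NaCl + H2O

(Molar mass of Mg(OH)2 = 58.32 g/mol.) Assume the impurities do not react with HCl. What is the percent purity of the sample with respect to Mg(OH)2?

n(HCl) added = 0.1037 × 0.6637 = 0.06883 mol
n(NaOH) used in back-titration = 0.02439 × 0.4392 = 0.01071 mol
n(HCl) left over = 0.01071 mol (1:1 ratio)
n(HCl) consumed by analyte = 0.06883 − 0.01071 = 0.05811 mol
From the 1:2 ratio, n(Mg(OH)2) = 1/2 × 0.05811 = 0.02906 mol
mass of Mg(OH)2 = 0.02906 × 58.32 = 1.695 g
% Mg(OH)2 = 1.695 / 3.605 × 100 = 47.01 %

47.01 %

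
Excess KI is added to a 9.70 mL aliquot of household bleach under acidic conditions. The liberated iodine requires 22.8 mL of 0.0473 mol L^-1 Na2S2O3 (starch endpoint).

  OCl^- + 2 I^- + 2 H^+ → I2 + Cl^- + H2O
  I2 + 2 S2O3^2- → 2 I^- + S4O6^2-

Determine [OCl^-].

n(S2O3^2-) = 0.0228 × 0.0473 = 1.08 × 10^-3 mol
n(I2) = n(S2O3^2-)/2 = 5.39 × 10^-4 mol
n(OCl^-) in the aliquot = 5.39 × 10^-4 mol (1:1 ratio)
[OCl^-] = 5.39 × 10^-4 / 0.00970 = 0.0556 mol/L

0.0556 mol/L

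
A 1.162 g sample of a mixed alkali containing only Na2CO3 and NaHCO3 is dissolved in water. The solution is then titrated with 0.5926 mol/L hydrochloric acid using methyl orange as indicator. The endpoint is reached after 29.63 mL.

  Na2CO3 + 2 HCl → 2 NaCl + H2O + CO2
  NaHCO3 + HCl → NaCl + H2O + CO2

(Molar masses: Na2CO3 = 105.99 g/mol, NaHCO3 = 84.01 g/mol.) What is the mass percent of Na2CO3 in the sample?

46.04 %

n(HCl) = 0.02963 × 0.5926 = 0.01756 mol
Let x = n(Na2CO3), y = n(NaHCO3).
Titrant: 2x + 1y = 0.01756;  mass: 105.99x + 84.01y = 1.162
Solving, x = 5.048 × 10^-3 mol, y = 7.463 × 10^-3 mol
mass of Na2CO3 = 5.048 × 10^-3 × 105.99 = 0.5350 g
% Na2CO3 = 0.5350 / 1.162 × 100 = 46.04 %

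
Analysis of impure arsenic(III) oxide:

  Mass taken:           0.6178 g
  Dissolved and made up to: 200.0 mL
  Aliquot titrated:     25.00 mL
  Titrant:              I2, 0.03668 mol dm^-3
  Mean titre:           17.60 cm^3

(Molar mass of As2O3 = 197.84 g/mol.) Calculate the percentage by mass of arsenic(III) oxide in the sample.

As2O3 + 2 I2 + 2 H2O → As2O5 + 4 HI
n(I2) per titration = 0.01760 × 0.03668 = 6.456 × 10^-4 mol
From the 1:2 ratio, n(As2O3) in each aliquot = 1/2 × 6.456 × 10^-4 = 3.228 × 10^-4 mol
n(As2O3) in the whole flask = 3.228 × 10^-4 × 200.0/25.00 = 2.582 × 10^-3 mol
mass of As2O3 = 2.582 × 10^-3 × 197.84 = 0.5109 g
% As2O3 = 0.5109 / 0.6178 × 100 = 82.69 %

82.69 %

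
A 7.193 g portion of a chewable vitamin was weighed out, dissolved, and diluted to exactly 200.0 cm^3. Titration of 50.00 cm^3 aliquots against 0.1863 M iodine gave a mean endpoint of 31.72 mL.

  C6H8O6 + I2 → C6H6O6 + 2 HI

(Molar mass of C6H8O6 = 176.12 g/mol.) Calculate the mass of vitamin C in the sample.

4.163 g

n(I2) per titration = 0.03172 × 0.1863 = 5.909 × 10^-3 mol
n(C6H8O6) in each aliquot = 5.909 × 10^-3 mol (1:1 ratio)
n(C6H8O6) in the whole flask = 5.909 × 10^-3 × 200.0/50.00 = 0.02364 mol
mass of C6H8O6 = 0.02364 × 176.12 = 4.163 g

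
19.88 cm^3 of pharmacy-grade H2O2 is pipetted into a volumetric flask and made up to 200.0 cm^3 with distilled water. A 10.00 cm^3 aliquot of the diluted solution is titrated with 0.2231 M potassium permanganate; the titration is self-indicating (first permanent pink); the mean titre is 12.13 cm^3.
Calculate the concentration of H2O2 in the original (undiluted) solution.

6.806 M

2 MnO4^- + 5 H2O2 + 6 H^+ → 2 Mn^2+ + 5 O2 + 8 H2O
n(KMnO4) = 0.01213 × 0.2231 = 2.706 × 10^-3 mol
From the 5:2 ratio, n(H2O2) in the aliquot = 5/2 × 2.706 × 10^-3 = 6.766 × 10^-3 mol
[H2O2]_dilute = 6.766 × 10^-3 / 0.01000 = 0.6766 mol/L
Dilution factor = 200.0 / 19.88 = 10.06
[H2O2]_stock = 0.6766 × 10.06 = 6.806 mol/L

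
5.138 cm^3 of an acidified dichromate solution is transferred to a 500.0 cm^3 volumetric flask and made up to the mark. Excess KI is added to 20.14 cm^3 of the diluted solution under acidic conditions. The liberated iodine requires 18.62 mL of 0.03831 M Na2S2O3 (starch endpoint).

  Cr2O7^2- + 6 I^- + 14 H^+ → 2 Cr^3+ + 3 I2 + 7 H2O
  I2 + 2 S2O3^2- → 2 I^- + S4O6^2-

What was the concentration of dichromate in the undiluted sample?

n(S2O3^2-) = 0.01862 × 0.03831 = 7.133 × 10^-4 mol
n(I2) = n(S2O3^2-)/2 = 3.567 × 10^-4 mol
From the 1:3 ratio, n(Cr2O7^2-) in the aliquot = 1/3 × 3.567 × 10^-4 = 1.189 × 10^-4 mol
[Cr2O7^2-]_dilute = 1.189 × 10^-4 / 0.02014 = 0.005903 mol/L
[Cr2O7^2-]_original = 0.005903 × 500.0/5.138 = 0.5745 mol/L

0.5745 M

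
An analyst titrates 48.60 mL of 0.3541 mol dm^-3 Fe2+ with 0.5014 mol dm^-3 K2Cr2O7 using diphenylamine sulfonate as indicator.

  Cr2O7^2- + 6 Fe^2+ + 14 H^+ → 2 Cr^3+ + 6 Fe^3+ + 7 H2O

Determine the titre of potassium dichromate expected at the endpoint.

5.720 mL

n(Fe2+) = 0.04860 L × 0.3541 mol/L = 0.01721 mol
From the 1:6 stoichiometry, n(K2Cr2O7) = 1/6 × 0.01721 = 2.868 × 10^-3 mol
V(K2Cr2O7) = 2.868 × 10^-3 mol / 0.5014 mol/L = 0.005720 L = 5.720 mL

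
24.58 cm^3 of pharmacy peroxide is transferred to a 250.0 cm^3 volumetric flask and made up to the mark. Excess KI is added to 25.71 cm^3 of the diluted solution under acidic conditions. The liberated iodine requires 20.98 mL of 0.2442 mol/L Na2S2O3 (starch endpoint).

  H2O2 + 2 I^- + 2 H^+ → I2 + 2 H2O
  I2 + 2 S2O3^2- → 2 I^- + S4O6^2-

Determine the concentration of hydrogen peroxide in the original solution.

1.013 mol/L

n(S2O3^2-) = 0.02098 × 0.2442 = 5.123 × 10^-3 mol
n(I2) = n(S2O3^2-)/2 = 2.562 × 10^-3 mol
n(H2O2) in the aliquot = 2.562 × 10^-3 mol (1:1 ratio)
[H2O2]_dilute = 2.562 × 10^-3 / 0.02571 = 0.09964 mol/L
[H2O2]_original = 0.09964 × 250.0/24.58 = 1.013 mol/L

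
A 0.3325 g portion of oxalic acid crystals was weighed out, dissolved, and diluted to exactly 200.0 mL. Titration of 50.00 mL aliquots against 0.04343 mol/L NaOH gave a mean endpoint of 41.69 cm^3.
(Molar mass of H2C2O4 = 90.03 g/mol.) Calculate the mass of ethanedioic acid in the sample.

H2C2O4 + 2 NaOH → Na2C2O4 + 2 H2O
n(NaOH) per titration = 0.04169 × 0.04343 = 1.811 × 10^-3 mol
From the 1:2 ratio, n(H2C2O4) in each aliquot = 1/2 × 1.811 × 10^-3 = 9.053 × 10^-4 mol
n(H2C2O4) in the whole flask = 9.053 × 10^-4 × 200.0/50.00 = 3.621 × 10^-3 mol
mass of H2C2O4 = 3.621 × 10^-3 × 90.03 = 0.3260 g

0.3260 g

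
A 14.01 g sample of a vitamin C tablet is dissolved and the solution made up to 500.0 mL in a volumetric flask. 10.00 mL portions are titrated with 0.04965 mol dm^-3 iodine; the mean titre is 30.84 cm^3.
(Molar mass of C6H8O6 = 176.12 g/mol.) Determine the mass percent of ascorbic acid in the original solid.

C6H8O6 + I2 → C6H6O6 + 2 HI
n(I2) per titration = 0.03084 × 0.04965 = 1.531 × 10^-3 mol
n(C6H8O6) in each aliquot = 1.531 × 10^-3 mol (1:1 ratio)
n(C6H8O6) in the whole flask = 1.531 × 10^-3 × 500.0/10.00 = 0.07656 mol
mass of C6H8O6 = 0.07656 × 176.12 = 13.48 g
% C6H8O6 = 13.48 / 14.01 × 100 = 96.24 %

96.24 %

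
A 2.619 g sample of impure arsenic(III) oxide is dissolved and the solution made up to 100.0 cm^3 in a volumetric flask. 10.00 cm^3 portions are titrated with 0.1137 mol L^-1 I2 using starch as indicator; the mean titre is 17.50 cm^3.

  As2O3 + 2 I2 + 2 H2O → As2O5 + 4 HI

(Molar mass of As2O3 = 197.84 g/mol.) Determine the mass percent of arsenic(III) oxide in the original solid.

n(I2) per titration = 0.01750 × 0.1137 = 1.990 × 10^-3 mol
From the 1:2 ratio, n(As2O3) in each aliquot = 1/2 × 1.990 × 10^-3 = 9.949 × 10^-4 mol
n(As2O3) in the whole flask = 9.949 × 10^-4 × 100.0/10.00 = 9.949 × 10^-3 mol
mass of As2O3 = 9.949 × 10^-3 × 197.84 = 1.968 g
% As2O3 = 1.968 / 2.619 × 100 = 75.15 %

75.15 %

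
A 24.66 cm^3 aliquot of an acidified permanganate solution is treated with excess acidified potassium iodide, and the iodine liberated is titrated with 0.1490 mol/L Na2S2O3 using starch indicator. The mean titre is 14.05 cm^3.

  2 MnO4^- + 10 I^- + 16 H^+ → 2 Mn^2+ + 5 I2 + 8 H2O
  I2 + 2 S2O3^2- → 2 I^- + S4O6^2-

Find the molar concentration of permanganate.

0.01698 mol/L

n(S2O3^2-) = 0.01405 × 0.1490 = 2.093 × 10^-3 mol
n(I2) = n(S2O3^2-)/2 = 1.047 × 10^-3 mol
From the 2:5 ratio, n(MnO4^-) in the aliquot = 2/5 × 1.047 × 10^-3 = 4.187 × 10^-4 mol
[MnO4^-] = 4.187 × 10^-4 / 0.02466 = 0.01698 mol/L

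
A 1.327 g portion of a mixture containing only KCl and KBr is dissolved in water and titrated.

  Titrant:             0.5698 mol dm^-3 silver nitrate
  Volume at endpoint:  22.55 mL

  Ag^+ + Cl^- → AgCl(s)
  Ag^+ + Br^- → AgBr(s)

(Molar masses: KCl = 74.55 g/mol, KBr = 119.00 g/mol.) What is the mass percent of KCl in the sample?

n(AgNO3) = 0.02255 × 0.5698 = 0.01285 mol
Let x = n(KCl), y = n(KBr).
Titrant: 1x + 1y = 0.01285;  mass: 74.55x + 119.00y = 1.327
Solving, x = 4.545 × 10^-3 mol, y = 8.304 × 10^-3 mol
mass of KCl = 4.545 × 10^-3 × 74.55 = 0.3388 g
% KCl = 0.3388 / 1.327 × 100 = 25.53 %

25.53 %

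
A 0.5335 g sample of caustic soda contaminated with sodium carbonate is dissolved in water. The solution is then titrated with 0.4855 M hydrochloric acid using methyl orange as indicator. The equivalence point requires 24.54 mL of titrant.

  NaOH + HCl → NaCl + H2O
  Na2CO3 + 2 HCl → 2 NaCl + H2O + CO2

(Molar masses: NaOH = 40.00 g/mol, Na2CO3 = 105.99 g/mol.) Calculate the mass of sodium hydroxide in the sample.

0.3013 g

n(HCl) = 0.02454 × 0.4855 = 0.01191 mol
Let x = n(NaOH), y = n(Na2CO3).
Titrant: 1x + 2y = 0.01191;  mass: 40.00x + 105.99y = 0.5335
Solving, x = 7.533 × 10^-3 mol, y = 2.191 × 10^-3 mol
mass of NaOH = 7.533 × 10^-3 × 40.00 = 0.3013 g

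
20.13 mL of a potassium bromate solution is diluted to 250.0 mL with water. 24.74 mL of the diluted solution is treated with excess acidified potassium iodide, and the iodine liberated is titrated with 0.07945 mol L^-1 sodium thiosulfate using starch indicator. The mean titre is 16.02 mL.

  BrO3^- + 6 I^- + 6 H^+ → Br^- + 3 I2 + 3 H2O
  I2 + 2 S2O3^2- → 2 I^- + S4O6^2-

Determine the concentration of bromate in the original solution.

n(S2O3^2-) = 0.01602 × 0.07945 = 1.273 × 10^-3 mol
n(I2) = n(S2O3^2-)/2 = 6.364 × 10^-4 mol
From the 1:3 ratio, n(BrO3^-) in the aliquot = 1/3 × 6.364 × 10^-4 = 2.121 × 10^-4 mol
[BrO3^-]_dilute = 2.121 × 10^-4 / 0.02474 = 0.008574 mol/L
[BrO3^-]_original = 0.008574 × 250.0/20.13 = 0.1065 mol/L

0.1065 mol/L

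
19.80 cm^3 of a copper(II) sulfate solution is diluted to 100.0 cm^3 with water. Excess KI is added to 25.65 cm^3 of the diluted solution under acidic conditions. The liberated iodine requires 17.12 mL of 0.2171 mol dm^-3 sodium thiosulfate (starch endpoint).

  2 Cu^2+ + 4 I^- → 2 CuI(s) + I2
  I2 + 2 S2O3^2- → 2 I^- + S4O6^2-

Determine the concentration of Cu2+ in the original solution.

n(S2O3^2-) = 0.01712 × 0.2171 = 3.717 × 10^-3 mol
n(I2) = n(S2O3^2-)/2 = 1.858 × 10^-3 mol
From the 2:1 ratio, n(Cu2+) in the aliquot = 2/1 × 1.858 × 10^-3 = 3.717 × 10^-3 mol
[Cu2+]_dilute = 3.717 × 10^-3 / 0.02565 = 0.1449 mol/L
[Cu2+]_original = 0.1449 × 100.0/19.80 = 0.7318 mol/L

0.7318 mol/L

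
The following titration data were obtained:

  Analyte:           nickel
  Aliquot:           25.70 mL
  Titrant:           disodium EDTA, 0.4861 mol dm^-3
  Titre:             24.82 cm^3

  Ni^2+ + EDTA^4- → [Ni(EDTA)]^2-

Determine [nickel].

n(EDTA) = 0.02482 L × 0.4861 mol/L = 0.01207 mol
n(Ni2+) = 0.01207 mol (1:1 mole ratio)
[Ni2+] = 0.01207 mol / 0.02570 L = 0.4695 mol/L

0.4695 mol/L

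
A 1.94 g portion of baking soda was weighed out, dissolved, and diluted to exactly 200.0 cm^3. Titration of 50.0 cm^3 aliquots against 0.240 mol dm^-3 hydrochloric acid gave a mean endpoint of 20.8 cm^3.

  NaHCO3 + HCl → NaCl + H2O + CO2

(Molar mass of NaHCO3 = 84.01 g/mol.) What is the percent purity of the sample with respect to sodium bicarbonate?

86.5 %

n(HCl) per titration = 0.0208 × 0.240 = 4.99 × 10^-3 mol
n(NaHCO3) in each aliquot = 4.99 × 10^-3 mol (1:1 ratio)
n(NaHCO3) in the whole flask = 4.99 × 10^-3 × 200.0/50.0 = 0.0200 mol
mass of NaHCO3 = 0.0200 × 84.01 = 1.68 g
% NaHCO3 = 1.68 / 1.94 × 100 = 86.5 %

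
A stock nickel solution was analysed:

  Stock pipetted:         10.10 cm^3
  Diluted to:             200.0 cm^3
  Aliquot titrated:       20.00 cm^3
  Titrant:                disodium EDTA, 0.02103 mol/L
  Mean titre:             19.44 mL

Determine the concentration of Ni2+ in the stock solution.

0.4048 mol/L

Ni^2+ + EDTA^4- → [Ni(EDTA)]^2-
n(EDTA) = 0.01944 × 0.02103 = 4.088 × 10^-4 mol
n(Ni2+) in the aliquot = 4.088 × 10^-4 mol (1:1 ratio)
[Ni2+]_dilute = 4.088 × 10^-4 / 0.02000 = 0.02044 mol/L
Dilution factor = 200.0 / 10.10 = 19.80
[Ni2+]_stock = 0.02044 × 19.80 = 0.4048 mol/L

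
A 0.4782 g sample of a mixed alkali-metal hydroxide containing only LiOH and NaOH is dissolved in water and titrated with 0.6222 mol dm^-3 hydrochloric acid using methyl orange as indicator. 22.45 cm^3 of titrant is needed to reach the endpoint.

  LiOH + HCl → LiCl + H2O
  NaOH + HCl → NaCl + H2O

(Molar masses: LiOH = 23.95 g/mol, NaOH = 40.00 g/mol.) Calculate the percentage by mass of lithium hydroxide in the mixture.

25.13 %

n(HCl) = 0.02245 × 0.6222 = 0.01397 mol
Let x = n(LiOH), y = n(NaOH).
Titrant: 1x + 1y = 0.01397;  mass: 23.95x + 40.00y = 0.4782
Solving, x = 5.018 × 10^-3 mol, y = 8.951 × 10^-3 mol
mass of LiOH = 5.018 × 10^-3 × 23.95 = 0.1202 g
% LiOH = 0.1202 / 0.4782 × 100 = 25.13 %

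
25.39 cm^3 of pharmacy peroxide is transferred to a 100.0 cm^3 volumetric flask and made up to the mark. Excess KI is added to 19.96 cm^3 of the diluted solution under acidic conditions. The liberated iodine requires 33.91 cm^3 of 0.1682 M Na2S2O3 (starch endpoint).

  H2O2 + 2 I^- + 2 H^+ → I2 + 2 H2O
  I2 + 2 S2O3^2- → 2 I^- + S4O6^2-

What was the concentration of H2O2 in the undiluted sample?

0.5627 M

n(S2O3^2-) = 0.03391 × 0.1682 = 5.704 × 10^-3 mol
n(I2) = n(S2O3^2-)/2 = 2.852 × 10^-3 mol
n(H2O2) in the aliquot = 2.852 × 10^-3 mol (1:1 ratio)
[H2O2]_dilute = 2.852 × 10^-3 / 0.01996 = 0.1429 mol/L
[H2O2]_original = 0.1429 × 100.0/25.39 = 0.5627 mol/L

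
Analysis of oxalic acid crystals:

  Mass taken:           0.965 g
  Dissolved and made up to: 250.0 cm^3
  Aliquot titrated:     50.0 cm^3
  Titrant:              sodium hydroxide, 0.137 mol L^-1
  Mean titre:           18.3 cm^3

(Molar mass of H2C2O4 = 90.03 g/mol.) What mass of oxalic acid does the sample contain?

0.564 g

H2C2O4 + 2 NaOH → Na2C2O4 + 2 H2O
n(NaOH) per titration = 0.0183 × 0.137 = 2.51 × 10^-3 mol
From the 1:2 ratio, n(H2C2O4) in each aliquot = 1/2 × 2.51 × 10^-3 = 1.25 × 10^-3 mol
n(H2C2O4) in the whole flask = 1.25 × 10^-3 × 250.0/50.0 = 6.27 × 10^-3 mol
mass of H2C2O4 = 6.27 × 10^-3 × 90.03 = 0.564 g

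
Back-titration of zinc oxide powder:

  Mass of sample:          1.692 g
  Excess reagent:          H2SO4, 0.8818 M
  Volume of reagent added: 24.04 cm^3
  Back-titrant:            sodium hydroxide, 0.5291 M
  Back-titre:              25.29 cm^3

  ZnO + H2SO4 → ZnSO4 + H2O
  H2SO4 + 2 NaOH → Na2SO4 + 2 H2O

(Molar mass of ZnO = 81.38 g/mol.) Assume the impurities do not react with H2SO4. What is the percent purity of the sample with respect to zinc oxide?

n(H2SO4) added = 0.02404 × 0.8818 = 0.02120 mol
n(NaOH) used in back-titration = 0.02529 × 0.5291 = 0.01338 mol
From the 1:2 ratio, n(H2SO4) left over = 1/2 × 0.01338 = 6.690 × 10^-3 mol
n(H2SO4) consumed by analyte = 0.02120 − 6.690 × 10^-3 = 0.01451 mol
n(ZnO) = 0.01451 mol (1:1 ratio)
mass of ZnO = 0.01451 × 81.38 = 1.181 g
% ZnO = 1.181 / 1.692 × 100 = 69.78 %

69.78 %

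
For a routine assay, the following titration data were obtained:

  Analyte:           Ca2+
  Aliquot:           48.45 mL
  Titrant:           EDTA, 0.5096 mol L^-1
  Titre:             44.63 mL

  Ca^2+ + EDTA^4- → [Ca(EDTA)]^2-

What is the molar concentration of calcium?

n(EDTA) = 0.04463 L × 0.5096 mol/L = 0.02274 mol
n(Ca2+) = 0.02274 mol (1:1 mole ratio)
[Ca2+] = 0.02274 mol / 0.04845 L = 0.4694 mol/L

0.4694 mol/L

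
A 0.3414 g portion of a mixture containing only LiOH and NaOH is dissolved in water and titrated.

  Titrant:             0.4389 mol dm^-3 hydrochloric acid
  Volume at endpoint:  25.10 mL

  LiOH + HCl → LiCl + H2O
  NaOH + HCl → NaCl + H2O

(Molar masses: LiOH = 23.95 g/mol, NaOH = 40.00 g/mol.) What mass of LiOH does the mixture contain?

n(HCl) = 0.02510 × 0.4389 = 0.01102 mol
Let x = n(LiOH), y = n(NaOH).
Titrant: 1x + 1y = 0.01102;  mass: 23.95x + 40.00y = 0.3414
Solving, x = 6.184 × 10^-3 mol, y = 4.832 × 10^-3 mol
mass of LiOH = 6.184 × 10^-3 × 23.95 = 0.1481 g

0.1481 g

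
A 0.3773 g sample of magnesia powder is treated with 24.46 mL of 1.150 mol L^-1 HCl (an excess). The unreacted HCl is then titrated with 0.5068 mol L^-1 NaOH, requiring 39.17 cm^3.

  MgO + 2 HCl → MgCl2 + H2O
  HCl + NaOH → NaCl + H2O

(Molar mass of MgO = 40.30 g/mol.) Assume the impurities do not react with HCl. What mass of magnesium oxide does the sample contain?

0.1668 g

n(HCl) added = 0.02446 × 1.150 = 0.02813 mol
n(NaOH) used in back-titration = 0.03917 × 0.5068 = 0.01985 mol
n(HCl) left over = 0.01985 mol (1:1 ratio)
n(HCl) consumed by analyte = 0.02813 − 0.01985 = 8.278 × 10^-3 mol
From the 1:2 ratio, n(MgO) = 1/2 × 8.278 × 10^-3 = 4.139 × 10^-3 mol
mass of MgO = 4.139 × 10^-3 × 40.30 = 0.1668 g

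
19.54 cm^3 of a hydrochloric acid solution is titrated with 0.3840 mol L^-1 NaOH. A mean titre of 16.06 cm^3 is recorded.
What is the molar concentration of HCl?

0.3156 mol/L

HCl + NaOH → NaCl + H2O
n(NaOH) = 0.01606 L × 0.3840 mol/L = 6.167 × 10^-3 mol
n(HCl) = 6.167 × 10^-3 mol (1:1 mole ratio)
[HCl] = 6.167 × 10^-3 mol / 0.01954 L = 0.3156 mol/L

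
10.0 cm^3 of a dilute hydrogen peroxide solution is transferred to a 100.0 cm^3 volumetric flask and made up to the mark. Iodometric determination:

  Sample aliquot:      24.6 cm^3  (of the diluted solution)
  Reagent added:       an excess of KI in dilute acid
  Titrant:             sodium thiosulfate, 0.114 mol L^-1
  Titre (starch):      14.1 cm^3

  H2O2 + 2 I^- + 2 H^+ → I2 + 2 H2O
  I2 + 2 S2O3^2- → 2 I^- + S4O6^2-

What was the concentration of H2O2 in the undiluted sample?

n(S2O3^2-) = 0.0141 × 0.114 = 1.61 × 10^-3 mol
n(I2) = n(S2O3^2-)/2 = 8.04 × 10^-4 mol
n(H2O2) in the aliquot = 8.04 × 10^-4 mol (1:1 ratio)
[H2O2]_dilute = 8.04 × 10^-4 / 0.0246 = 0.0327 mol/L
[H2O2]_original = 0.0327 × 100.0/10.0 = 0.327 mol/L

0.327 mol/L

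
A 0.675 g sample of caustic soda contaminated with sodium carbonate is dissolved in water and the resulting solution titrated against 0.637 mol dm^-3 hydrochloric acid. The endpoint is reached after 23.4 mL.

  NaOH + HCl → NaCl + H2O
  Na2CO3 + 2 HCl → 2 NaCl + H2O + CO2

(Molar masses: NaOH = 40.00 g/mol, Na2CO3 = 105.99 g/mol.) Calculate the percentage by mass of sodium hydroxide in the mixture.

n(HCl) = 0.0234 × 0.637 = 0.0149 mol
Let x = n(NaOH), y = n(Na2CO3).
Titrant: 1x + 2y = 0.0149;  mass: 40.00x + 105.99y = 0.675
Solving, x = 8.84 × 10^-3 mol, y = 3.03 × 10^-3 mol
mass of NaOH = 8.84 × 10^-3 × 40.00 = 0.354 g
% NaOH = 0.354 / 0.675 × 100 = 52.4 %

52.4 %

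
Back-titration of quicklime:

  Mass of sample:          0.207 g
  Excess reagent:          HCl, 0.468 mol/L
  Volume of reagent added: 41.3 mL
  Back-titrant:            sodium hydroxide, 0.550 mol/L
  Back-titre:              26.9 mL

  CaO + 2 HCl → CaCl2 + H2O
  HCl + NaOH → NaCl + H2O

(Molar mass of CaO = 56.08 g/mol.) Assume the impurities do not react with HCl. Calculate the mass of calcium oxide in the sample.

0.127 g

n(HCl) added = 0.0413 × 0.468 = 0.0193 mol
n(NaOH) used in back-titration = 0.0269 × 0.550 = 0.0148 mol
n(HCl) left over = 0.0148 mol (1:1 ratio)
n(HCl) consumed by analyte = 0.0193 − 0.0148 = 4.53 × 10^-3 mol
From the 1:2 ratio, n(CaO) = 1/2 × 4.53 × 10^-3 = 2.27 × 10^-3 mol
mass of CaO = 2.27 × 10^-3 × 56.08 = 0.127 g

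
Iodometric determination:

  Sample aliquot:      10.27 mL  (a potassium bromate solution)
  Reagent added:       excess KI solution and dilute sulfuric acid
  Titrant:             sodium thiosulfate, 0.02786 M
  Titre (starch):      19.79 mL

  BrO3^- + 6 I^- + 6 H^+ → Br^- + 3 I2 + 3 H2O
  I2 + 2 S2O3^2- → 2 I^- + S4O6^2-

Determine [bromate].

0.008948 M

n(S2O3^2-) = 0.01979 × 0.02786 = 5.513 × 10^-4 mol
n(I2) = n(S2O3^2-)/2 = 2.757 × 10^-4 mol
From the 1:3 ratio, n(BrO3^-) in the aliquot = 1/3 × 2.757 × 10^-4 = 9.189 × 10^-5 mol
[BrO3^-] = 9.189 × 10^-5 / 0.01027 = 0.008948 mol/L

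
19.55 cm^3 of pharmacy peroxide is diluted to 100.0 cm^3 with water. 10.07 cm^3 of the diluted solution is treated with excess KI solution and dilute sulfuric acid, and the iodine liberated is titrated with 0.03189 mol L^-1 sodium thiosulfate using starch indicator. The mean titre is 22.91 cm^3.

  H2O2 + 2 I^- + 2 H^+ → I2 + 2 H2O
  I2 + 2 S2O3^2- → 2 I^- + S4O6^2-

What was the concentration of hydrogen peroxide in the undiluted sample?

0.1856 mol/L

n(S2O3^2-) = 0.02291 × 0.03189 = 7.306 × 10^-4 mol
n(I2) = n(S2O3^2-)/2 = 3.653 × 10^-4 mol
n(H2O2) in the aliquot = 3.653 × 10^-4 mol (1:1 ratio)
[H2O2]_dilute = 3.653 × 10^-4 / 0.01007 = 0.03628 mol/L
[H2O2]_original = 0.03628 × 100.0/19.55 = 0.1856 mol/L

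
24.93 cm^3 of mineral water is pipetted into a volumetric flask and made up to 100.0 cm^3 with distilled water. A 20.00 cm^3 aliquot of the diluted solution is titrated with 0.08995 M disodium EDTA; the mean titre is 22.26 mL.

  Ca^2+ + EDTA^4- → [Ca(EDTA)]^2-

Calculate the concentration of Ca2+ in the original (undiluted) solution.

n(EDTA) = 0.02226 × 0.08995 = 2.002 × 10^-3 mol
n(Ca2+) in the aliquot = 2.002 × 10^-3 mol (1:1 ratio)
[Ca2+]_dilute = 2.002 × 10^-3 / 0.02000 = 0.1001 mol/L
Dilution factor = 100.0 / 24.93 = 4.011
[Ca2+]_stock = 0.1001 × 4.011 = 0.4016 mol/L

0.4016 M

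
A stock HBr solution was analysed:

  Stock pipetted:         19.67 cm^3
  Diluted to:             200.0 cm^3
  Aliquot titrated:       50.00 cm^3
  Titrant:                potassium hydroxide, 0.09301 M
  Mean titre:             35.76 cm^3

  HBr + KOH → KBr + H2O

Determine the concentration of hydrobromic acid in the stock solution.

0.6764 M

n(KOH) = 0.03576 × 0.09301 = 3.326 × 10^-3 mol
n(HBr) in the aliquot = 3.326 × 10^-3 mol (1:1 ratio)
[HBr]_dilute = 3.326 × 10^-3 / 0.05000 = 0.06652 mol/L
Dilution factor = 200.0 / 19.67 = 10.17
[HBr]_stock = 0.06652 × 10.17 = 0.6764 mol/L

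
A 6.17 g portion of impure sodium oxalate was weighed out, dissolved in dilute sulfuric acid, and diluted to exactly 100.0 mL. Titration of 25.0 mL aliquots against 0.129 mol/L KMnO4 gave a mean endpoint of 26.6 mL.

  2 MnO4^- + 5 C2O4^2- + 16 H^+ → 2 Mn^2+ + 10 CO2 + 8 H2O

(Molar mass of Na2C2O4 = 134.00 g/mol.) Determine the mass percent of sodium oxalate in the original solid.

n(KMnO4) per titration = 0.0266 × 0.129 = 3.43 × 10^-3 mol
From the 5:2 ratio, n(Na2C2O4) in each aliquot = 5/2 × 3.43 × 10^-3 = 8.58 × 10^-3 mol
n(Na2C2O4) in the whole flask = 8.58 × 10^-3 × 100.0/25.0 = 0.0343 mol
mass of Na2C2O4 = 0.0343 × 134.00 = 4.60 g
% Na2C2O4 = 4.60 / 6.17 × 100 = 74.5 %

74.5 %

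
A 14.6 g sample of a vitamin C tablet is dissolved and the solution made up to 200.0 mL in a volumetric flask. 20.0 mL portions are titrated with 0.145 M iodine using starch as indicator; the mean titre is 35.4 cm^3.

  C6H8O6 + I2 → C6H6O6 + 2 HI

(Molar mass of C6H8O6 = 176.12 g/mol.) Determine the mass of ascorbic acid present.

n(I2) per titration = 0.0354 × 0.145 = 5.13 × 10^-3 mol
n(C6H8O6) in each aliquot = 5.13 × 10^-3 mol (1:1 ratio)
n(C6H8O6) in the whole flask = 5.13 × 10^-3 × 200.0/20.0 = 0.0513 mol
mass of C6H8O6 = 0.0513 × 176.12 = 9.04 g

9.04 g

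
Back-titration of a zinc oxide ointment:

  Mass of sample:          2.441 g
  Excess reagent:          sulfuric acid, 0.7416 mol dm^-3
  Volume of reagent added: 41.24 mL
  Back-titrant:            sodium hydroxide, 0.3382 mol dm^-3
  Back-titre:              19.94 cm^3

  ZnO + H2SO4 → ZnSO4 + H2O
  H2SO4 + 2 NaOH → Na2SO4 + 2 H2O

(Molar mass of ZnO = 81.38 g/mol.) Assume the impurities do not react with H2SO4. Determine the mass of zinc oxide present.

n(H2SO4) added = 0.04124 × 0.7416 = 0.03058 mol
n(NaOH) used in back-titration = 0.01994 × 0.3382 = 6.744 × 10^-3 mol
From the 1:2 ratio, n(H2SO4) left over = 1/2 × 6.744 × 10^-3 = 3.372 × 10^-3 mol
n(H2SO4) consumed by analyte = 0.03058 − 3.372 × 10^-3 = 0.02721 mol
n(ZnO) = 0.02721 mol (1:1 ratio)
mass of ZnO = 0.02721 × 81.38 = 2.214 g

2.214 g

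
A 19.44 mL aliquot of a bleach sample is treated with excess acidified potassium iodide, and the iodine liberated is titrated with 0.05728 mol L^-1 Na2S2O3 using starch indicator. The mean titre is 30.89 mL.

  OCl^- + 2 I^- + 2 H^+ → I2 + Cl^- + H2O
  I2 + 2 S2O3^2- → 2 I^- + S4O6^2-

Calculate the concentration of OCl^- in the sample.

0.04551 mol/L

n(S2O3^2-) = 0.03089 × 0.05728 = 1.769 × 10^-3 mol
n(I2) = n(S2O3^2-)/2 = 8.847 × 10^-4 mol
n(OCl^-) in the aliquot = 8.847 × 10^-4 mol (1:1 ratio)
[OCl^-] = 8.847 × 10^-4 / 0.01944 = 0.04551 mol/L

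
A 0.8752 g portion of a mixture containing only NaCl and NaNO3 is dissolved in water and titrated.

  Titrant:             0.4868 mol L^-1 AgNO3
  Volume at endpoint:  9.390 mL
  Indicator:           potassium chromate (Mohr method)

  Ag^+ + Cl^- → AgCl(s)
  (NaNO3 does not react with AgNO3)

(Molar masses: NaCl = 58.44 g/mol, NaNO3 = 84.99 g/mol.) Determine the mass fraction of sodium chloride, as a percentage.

30.52 %

n(AgNO3) = 0.009390 × 0.4868 = 4.571 × 10^-3 mol
Let x = n(NaCl), y = n(NaNO3).
Titrant: 1x = 4.571 × 10^-3;  mass: 58.44x + 84.99y = 0.8752
Solving, x = 4.571 × 10^-3 mol, y = 7.155 × 10^-3 mol
mass of NaCl = 4.571 × 10^-3 × 58.44 = 0.2671 g
% NaCl = 0.2671 / 0.8752 × 100 = 30.52 %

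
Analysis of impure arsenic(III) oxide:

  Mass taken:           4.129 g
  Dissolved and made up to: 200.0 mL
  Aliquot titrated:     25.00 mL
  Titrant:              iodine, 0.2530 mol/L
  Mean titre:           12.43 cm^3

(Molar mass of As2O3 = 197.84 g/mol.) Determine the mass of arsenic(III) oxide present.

As2O3 + 2 I2 + 2 H2O → As2O5 + 4 HI
n(I2) per titration = 0.01243 × 0.2530 = 3.145 × 10^-3 mol
From the 1:2 ratio, n(As2O3) in each aliquot = 1/2 × 3.145 × 10^-3 = 1.572 × 10^-3 mol
n(As2O3) in the whole flask = 1.572 × 10^-3 × 200.0/25.00 = 0.01258 mol
mass of As2O3 = 0.01258 × 197.84 = 2.489 g

2.489 g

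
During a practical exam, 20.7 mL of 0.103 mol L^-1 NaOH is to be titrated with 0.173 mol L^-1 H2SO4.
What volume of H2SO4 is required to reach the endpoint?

2 NaOH + H2SO4 → Na2SO4 + 2 H2O
n(NaOH) = 0.0207 L × 0.103 mol/L = 2.13 × 10^-3 mol
From the 1:2 stoichiometry, n(H2SO4) = 1/2 × 2.13 × 10^-3 = 1.07 × 10^-3 mol
V(H2SO4) = 1.07 × 10^-3 mol / 0.173 mol/L = 0.00616 L = 6.16 mL

6.16 mL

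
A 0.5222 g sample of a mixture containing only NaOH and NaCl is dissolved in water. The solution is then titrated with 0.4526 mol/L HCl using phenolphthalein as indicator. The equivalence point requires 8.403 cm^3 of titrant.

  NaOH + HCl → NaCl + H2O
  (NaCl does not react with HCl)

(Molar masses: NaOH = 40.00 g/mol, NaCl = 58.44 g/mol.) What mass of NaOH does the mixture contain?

0.1521 g

n(HCl) = 0.008403 × 0.4526 = 3.803 × 10^-3 mol
Let x = n(NaOH), y = n(NaCl).
Titrant: 1x = 3.803 × 10^-3;  mass: 40.00x + 58.44y = 0.5222
Solving, x = 3.803 × 10^-3 mol, y = 6.333 × 10^-3 mol
mass of NaOH = 3.803 × 10^-3 × 40.00 = 0.1521 g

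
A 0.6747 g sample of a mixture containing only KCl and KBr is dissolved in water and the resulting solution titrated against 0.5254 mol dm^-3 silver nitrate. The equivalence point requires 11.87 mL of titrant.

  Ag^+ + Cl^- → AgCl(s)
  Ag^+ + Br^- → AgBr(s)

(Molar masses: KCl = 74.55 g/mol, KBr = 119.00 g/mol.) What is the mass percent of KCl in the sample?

n(AgNO3) = 0.01187 × 0.5254 = 6.236 × 10^-3 mol
Let x = n(KCl), y = n(KBr).
Titrant: 1x + 1y = 6.236 × 10^-3;  mass: 74.55x + 119.00y = 0.6747
Solving, x = 1.517 × 10^-3 mol, y = 4.719 × 10^-3 mol
mass of KCl = 1.517 × 10^-3 × 74.55 = 0.1131 g
% KCl = 0.1131 / 0.6747 × 100 = 16.77 %

16.77 %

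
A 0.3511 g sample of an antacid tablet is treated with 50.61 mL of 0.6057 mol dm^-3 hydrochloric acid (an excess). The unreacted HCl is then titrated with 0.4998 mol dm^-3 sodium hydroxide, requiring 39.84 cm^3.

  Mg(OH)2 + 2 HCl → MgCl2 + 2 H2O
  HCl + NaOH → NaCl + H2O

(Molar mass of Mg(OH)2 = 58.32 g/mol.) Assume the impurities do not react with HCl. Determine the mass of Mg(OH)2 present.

0.3132 g

n(HCl) added = 0.05061 × 0.6057 = 0.03065 mol
n(NaOH) used in back-titration = 0.03984 × 0.4998 = 0.01991 mol
n(HCl) left over = 0.01991 mol (1:1 ratio)
n(HCl) consumed by analyte = 0.03065 − 0.01991 = 0.01074 mol
From the 1:2 ratio, n(Mg(OH)2) = 1/2 × 0.01074 = 5.371 × 10^-3 mol
mass of Mg(OH)2 = 5.371 × 10^-3 × 58.32 = 0.3132 g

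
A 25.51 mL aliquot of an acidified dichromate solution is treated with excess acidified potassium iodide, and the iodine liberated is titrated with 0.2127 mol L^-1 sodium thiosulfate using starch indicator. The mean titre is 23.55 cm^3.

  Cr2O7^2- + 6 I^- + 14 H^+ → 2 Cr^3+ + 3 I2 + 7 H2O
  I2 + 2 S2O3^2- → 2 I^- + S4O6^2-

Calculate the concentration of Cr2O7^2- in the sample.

0.03273 mol/L

n(S2O3^2-) = 0.02355 × 0.2127 = 5.009 × 10^-3 mol
n(I2) = n(S2O3^2-)/2 = 2.505 × 10^-3 mol
From the 1:3 ratio, n(Cr2O7^2-) in the aliquot = 1/3 × 2.505 × 10^-3 = 8.348 × 10^-4 mol
[Cr2O7^2-] = 8.348 × 10^-4 / 0.02551 = 0.03273 mol/L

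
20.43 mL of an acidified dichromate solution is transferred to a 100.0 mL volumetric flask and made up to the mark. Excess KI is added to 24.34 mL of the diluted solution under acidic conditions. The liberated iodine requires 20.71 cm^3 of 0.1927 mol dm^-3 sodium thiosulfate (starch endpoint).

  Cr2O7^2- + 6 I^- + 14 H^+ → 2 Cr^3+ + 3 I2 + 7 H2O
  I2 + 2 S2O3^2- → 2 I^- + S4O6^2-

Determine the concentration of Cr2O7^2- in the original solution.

0.1338 mol/L

n(S2O3^2-) = 0.02071 × 0.1927 = 3.991 × 10^-3 mol
n(I2) = n(S2O3^2-)/2 = 1.995 × 10^-3 mol
From the 1:3 ratio, n(Cr2O7^2-) in the aliquot = 1/3 × 1.995 × 10^-3 = 6.651 × 10^-4 mol
[Cr2O7^2-]_dilute = 6.651 × 10^-4 / 0.02434 = 0.02733 mol/L
[Cr2O7^2-]_original = 0.02733 × 100.0/20.43 = 0.1338 mol/L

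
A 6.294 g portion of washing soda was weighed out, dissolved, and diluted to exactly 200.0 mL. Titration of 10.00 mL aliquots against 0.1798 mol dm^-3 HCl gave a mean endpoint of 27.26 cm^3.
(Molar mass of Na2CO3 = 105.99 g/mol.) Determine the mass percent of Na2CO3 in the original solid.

82.54 %

Na2CO3 + 2 HCl → 2 NaCl + H2O + CO2
n(HCl) per titration = 0.02726 × 0.1798 = 4.901 × 10^-3 mol
From the 1:2 ratio, n(Na2CO3) in each aliquot = 1/2 × 4.901 × 10^-3 = 2.451 × 10^-3 mol
n(Na2CO3) in the whole flask = 2.451 × 10^-3 × 200.0/10.00 = 0.04901 mol
mass of Na2CO3 = 0.04901 × 105.99 = 5.195 g
% Na2CO3 = 5.195 / 6.294 × 100 = 82.54 %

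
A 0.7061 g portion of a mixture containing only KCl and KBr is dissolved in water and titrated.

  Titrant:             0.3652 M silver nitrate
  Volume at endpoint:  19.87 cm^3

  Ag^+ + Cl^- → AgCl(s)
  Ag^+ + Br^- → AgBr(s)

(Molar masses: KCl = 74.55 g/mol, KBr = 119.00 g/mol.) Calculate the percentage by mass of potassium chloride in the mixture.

n(AgNO3) = 0.01987 × 0.3652 = 7.257 × 10^-3 mol
Let x = n(KCl), y = n(KBr).
Titrant: 1x + 1y = 7.257 × 10^-3;  mass: 74.55x + 119.00y = 0.7061
Solving, x = 3.542 × 10^-3 mol, y = 3.715 × 10^-3 mol
mass of KCl = 3.542 × 10^-3 × 74.55 = 0.2640 g
% KCl = 0.2640 / 0.7061 × 100 = 37.39 %

37.39 %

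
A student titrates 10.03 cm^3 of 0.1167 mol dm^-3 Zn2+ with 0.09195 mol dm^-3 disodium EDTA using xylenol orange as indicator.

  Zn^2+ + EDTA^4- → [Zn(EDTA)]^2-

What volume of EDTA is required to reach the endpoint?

n(Zn2+) = 0.01003 L × 0.1167 mol/L = 1.171 × 10^-3 mol
n(EDTA) = 1.171 × 10^-3 mol (1:1 stoichiometry)
V(EDTA) = 1.171 × 10^-3 mol / 0.09195 mol/L = 0.01273 L = 12.73 mL

12.73 mL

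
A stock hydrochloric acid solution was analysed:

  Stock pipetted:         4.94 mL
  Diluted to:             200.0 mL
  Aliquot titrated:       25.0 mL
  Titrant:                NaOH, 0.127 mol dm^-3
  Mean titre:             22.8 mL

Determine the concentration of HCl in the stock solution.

HCl + NaOH → NaCl + H2O
n(NaOH) = 0.0228 × 0.127 = 2.90 × 10^-3 mol
n(HCl) in the aliquot = 2.90 × 10^-3 mol (1:1 ratio)
[HCl]_dilute = 2.90 × 10^-3 / 0.0250 = 0.116 mol/L
Dilution factor = 200.0 / 4.94 = 40.49
[HCl]_stock = 0.116 × 40.49 = 4.69 mol/L

4.69 mol/L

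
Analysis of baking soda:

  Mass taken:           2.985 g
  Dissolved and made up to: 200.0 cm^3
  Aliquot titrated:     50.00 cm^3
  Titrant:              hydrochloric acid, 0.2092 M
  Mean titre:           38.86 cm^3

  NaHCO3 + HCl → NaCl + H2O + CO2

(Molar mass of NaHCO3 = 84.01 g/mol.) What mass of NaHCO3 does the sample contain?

n(HCl) per titration = 0.03886 × 0.2092 = 8.130 × 10^-3 mol
n(NaHCO3) in each aliquot = 8.130 × 10^-3 mol (1:1 ratio)
n(NaHCO3) in the whole flask = 8.130 × 10^-3 × 200.0/50.00 = 0.03252 mol
mass of NaHCO3 = 0.03252 × 84.01 = 2.732 g

2.732 g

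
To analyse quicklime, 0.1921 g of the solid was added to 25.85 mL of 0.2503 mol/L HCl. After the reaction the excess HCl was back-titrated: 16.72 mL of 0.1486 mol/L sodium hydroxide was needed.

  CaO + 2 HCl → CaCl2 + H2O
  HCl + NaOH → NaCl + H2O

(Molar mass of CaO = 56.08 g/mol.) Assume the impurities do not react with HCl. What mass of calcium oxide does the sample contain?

0.1118 g

n(HCl) added = 0.02585 × 0.2503 = 6.470 × 10^-3 mol
n(NaOH) used in back-titration = 0.01672 × 0.1486 = 2.485 × 10^-3 mol
n(HCl) left over = 2.485 × 10^-3 mol (1:1 ratio)
n(HCl) consumed by analyte = 6.470 × 10^-3 − 2.485 × 10^-3 = 3.986 × 10^-3 mol
From the 1:2 ratio, n(CaO) = 1/2 × 3.986 × 10^-3 = 1.993 × 10^-3 mol
mass of CaO = 1.993 × 10^-3 × 56.08 = 0.1118 g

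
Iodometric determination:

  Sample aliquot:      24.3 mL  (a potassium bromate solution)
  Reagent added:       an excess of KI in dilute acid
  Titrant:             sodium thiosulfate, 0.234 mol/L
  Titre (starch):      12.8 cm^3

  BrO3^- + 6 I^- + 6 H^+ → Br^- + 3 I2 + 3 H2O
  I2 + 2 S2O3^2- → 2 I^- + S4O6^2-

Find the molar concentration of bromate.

0.0205 mol/L

n(S2O3^2-) = 0.0128 × 0.234 = 3.00 × 10^-3 mol
n(I2) = n(S2O3^2-)/2 = 1.50 × 10^-3 mol
From the 1:3 ratio, n(BrO3^-) in the aliquot = 1/3 × 1.50 × 10^-3 = 4.99 × 10^-4 mol
[BrO3^-] = 4.99 × 10^-4 / 0.0243 = 0.0205 mol/L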